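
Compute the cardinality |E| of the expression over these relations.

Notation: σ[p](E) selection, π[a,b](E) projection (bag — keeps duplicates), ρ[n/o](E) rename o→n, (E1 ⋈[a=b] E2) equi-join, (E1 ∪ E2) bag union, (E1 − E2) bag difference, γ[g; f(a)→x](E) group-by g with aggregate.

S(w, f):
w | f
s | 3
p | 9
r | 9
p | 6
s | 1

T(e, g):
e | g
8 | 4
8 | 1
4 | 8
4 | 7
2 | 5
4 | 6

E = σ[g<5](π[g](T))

Per-node cardinality:
  T → 6
  π[g](T) → 6
  σ[g<5](π[g](T)) → 2

|E| = 2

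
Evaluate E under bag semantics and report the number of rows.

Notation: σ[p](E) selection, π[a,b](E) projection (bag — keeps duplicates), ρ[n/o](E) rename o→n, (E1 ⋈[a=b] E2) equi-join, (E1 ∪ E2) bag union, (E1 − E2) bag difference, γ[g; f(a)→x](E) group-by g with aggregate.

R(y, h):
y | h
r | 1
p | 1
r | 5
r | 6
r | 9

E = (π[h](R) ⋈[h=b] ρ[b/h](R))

Stepwise |·|:
  R → 5
  π[h](R) → 5
  R → 5
  ρ[b/h](R) → 5
  (π[h](R) ⋈[h=b] ρ[b/h](R)) → 7

|E| = 7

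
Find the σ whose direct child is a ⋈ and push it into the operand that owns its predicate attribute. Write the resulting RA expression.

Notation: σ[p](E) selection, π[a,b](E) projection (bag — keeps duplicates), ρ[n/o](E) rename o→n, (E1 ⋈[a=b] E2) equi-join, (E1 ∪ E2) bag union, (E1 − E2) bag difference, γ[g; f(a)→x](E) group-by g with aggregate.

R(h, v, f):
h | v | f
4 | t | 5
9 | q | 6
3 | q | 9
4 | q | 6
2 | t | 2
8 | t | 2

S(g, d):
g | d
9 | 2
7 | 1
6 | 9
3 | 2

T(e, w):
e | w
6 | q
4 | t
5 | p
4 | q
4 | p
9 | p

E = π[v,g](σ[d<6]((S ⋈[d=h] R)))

σ filters on d, owned by the left side.
E' = π[v,g]((σ[d<6](S) ⋈[d=h] R))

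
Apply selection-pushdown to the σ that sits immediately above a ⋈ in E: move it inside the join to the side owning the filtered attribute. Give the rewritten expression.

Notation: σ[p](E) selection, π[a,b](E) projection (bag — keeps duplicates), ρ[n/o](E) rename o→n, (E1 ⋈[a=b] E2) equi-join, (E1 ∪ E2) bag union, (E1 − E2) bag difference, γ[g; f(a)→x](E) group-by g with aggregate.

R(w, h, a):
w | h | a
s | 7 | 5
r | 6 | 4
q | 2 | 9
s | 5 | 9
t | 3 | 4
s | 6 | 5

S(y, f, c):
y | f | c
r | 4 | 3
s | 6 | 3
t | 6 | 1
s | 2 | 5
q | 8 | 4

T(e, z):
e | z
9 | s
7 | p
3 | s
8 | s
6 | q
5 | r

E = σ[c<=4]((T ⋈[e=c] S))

σ filters on c, owned by the right side.
E' = (T ⋈[e=c] σ[c<=4](S))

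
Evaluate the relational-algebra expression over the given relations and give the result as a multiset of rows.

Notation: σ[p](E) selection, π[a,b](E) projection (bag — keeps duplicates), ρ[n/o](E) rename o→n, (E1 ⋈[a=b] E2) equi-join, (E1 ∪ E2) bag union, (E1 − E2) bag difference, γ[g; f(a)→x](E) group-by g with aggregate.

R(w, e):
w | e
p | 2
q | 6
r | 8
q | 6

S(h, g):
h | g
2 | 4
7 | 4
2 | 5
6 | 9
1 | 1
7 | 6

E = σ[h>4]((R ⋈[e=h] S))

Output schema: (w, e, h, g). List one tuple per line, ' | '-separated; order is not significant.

Subexpression sizes:
  R → 4
  S → 6
  (R ⋈[e=h] S) → 4
  σ[h>4]((R ⋈[e=h] S)) → 2

== RESULT ==
w | e | h | g
q | 6 | 6 | 9
q | 6 | 6 | 9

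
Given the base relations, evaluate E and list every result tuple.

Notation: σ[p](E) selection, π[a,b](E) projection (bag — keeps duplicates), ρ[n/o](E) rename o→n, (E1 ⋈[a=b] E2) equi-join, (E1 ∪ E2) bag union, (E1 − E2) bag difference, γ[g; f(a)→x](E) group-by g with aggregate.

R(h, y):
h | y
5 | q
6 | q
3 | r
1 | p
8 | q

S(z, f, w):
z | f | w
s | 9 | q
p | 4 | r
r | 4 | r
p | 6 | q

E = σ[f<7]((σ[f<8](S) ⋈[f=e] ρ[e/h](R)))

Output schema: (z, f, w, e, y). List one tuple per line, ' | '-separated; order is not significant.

Per-node cardinality:
  S → 4
  σ[f<8](S) → 3
  R → 5
  ρ[e/h](R) → 5
  (σ[f<8](S) ⋈[f=e] ρ[e/h](R)) → 1
  σ[f<7]((σ[f<8](S) ⋈[f=e] ρ[e/h](R))) → 1

== RESULT ==
z | f | w | e | y
p | 6 | q | 6 | q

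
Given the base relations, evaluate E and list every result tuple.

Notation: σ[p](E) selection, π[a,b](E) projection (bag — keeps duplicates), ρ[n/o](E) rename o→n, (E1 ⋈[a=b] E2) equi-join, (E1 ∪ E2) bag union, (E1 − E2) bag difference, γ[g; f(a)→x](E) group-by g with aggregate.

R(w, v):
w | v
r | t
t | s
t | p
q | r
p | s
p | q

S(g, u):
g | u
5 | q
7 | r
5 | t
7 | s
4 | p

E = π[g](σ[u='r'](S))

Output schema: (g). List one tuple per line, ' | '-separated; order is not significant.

Per-node cardinality:
  S → 5
  σ[u='r'](S) → 1
  π[g](σ[u='r'](S)) → 1

== RESULT ==
g
7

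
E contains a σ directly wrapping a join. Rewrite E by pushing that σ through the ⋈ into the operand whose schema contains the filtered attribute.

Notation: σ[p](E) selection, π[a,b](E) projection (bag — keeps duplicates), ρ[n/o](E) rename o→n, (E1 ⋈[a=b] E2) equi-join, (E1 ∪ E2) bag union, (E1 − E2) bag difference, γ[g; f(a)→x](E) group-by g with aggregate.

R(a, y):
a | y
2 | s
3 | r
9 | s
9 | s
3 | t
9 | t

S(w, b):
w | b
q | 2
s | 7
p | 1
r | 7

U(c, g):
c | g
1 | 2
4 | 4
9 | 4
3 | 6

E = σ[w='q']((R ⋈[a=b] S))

σ filters on w, owned by the right side.
E' = (R ⋈[a=b] σ[w='q'](S))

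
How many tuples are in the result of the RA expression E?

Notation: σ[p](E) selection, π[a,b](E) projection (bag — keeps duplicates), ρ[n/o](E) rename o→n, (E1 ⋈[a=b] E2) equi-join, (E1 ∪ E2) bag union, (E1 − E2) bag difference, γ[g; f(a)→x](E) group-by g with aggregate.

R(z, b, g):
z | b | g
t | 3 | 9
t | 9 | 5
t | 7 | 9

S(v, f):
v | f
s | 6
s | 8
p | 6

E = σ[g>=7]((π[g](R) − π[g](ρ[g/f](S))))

Subexpression sizes:
  R → 3
  π[g](R) → 3
  S → 3
  ρ[g/f](S) → 3
  π[g](ρ[g/f](S)) → 3
  (π[g](R) − π[g](ρ[g/f](S))) → 3
  σ[g>=7]((π[g](R) − π[g](ρ[g/f](S)))) → 2

|E| = 2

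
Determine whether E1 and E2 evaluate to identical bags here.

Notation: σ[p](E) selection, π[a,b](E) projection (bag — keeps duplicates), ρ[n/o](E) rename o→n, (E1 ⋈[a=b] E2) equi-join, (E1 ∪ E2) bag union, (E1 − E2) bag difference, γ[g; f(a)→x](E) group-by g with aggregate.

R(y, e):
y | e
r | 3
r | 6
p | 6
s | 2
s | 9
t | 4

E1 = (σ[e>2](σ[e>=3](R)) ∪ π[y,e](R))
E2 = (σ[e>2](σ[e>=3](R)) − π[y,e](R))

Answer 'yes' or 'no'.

E1 per-node cardinality:
  R → 6
  σ[e>=3](R) → 5
  σ[e>2](σ[e>=3](R)) → 5
  R → 6
  π[y,e](R) → 6
  (σ[e>2](σ[e>=3](R)) ∪ π[y,e](R)) → 11
E2 per-node cardinality:
  R → 6
  σ[e>=3](R) → 5
  σ[e>2](σ[e>=3](R)) → 5
  R → 6
  π[y,e](R) → 6
  (σ[e>2](σ[e>=3](R)) − π[y,e](R)) → 0

E1 result:
y | e
p | 6
p | 6
r | 3
r | 3
r | 6
r | 6
s | 2
s | 9
s | 9
t | 4
t | 4
E2 result:
y | e
(0 rows)
Witness: ('s', 9) appears 2× in E1 but 0× in E2.

no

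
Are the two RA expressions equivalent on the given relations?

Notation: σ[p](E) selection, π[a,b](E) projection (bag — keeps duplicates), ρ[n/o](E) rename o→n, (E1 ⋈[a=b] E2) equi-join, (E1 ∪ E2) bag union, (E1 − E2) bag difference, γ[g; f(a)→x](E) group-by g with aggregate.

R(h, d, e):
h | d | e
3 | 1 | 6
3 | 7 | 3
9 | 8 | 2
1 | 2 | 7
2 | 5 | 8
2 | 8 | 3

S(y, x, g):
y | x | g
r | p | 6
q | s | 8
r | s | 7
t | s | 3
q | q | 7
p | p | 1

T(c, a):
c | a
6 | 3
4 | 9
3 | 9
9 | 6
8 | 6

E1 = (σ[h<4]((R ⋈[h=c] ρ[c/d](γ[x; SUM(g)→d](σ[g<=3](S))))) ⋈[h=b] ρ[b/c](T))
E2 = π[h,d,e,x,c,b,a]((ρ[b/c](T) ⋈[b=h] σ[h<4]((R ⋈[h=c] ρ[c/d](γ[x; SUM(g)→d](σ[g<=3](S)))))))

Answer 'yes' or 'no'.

E1 subexpression sizes:
  R → 6
  S → 6
  σ[g<=3](S) → 2
  γ[x; SUM(g)→d](σ[g<=3](S)) → 2
  ρ[c/d](γ[x; SUM(g)→d](σ[g<=3](S))) → 2
  (R ⋈[h=c] ρ[c/d](γ[x; SUM(g)→d](σ[g<=3](S)))) → 3
  σ[h<4]((R ⋈[h=c] ρ[c/d](γ[x; SUM(g)→d](σ[g<=3](S))))) → 3
  T → 5
  ρ[b/c](T) → 5
  (σ[h<4]((R ⋈[h=c] ρ[c/d](γ[x; SUM(g)→d](σ[g<=3](S))))) ⋈[h=b] ρ[b/c](T)) → 2
E2 subexpression sizes:
  T → 5
  ρ[b/c](T) → 5
  R → 6
  S → 6
  σ[g<=3](S) → 2
  γ[x; SUM(g)→d](σ[g<=3](S)) → 2
  ρ[c/d](γ[x; SUM(g)→d](σ[g<=3](S))) → 2
  (R ⋈[h=c] ρ[c/d](γ[x; SUM(g)→d](σ[g<=3](S)))) → 3
  σ[h<4]((R ⋈[h=c] ρ[c/d](γ[x; SUM(g)→d](σ[g<=3](S))))) → 3
  (ρ[b/c](T) ⋈[b=h] σ[h<4]((R ⋈[h=c] ρ[c/d](γ[x; SUM(g)→d](σ[g<=3](S)))))) → 2
  π[h,d,e,x,c,b,a]((ρ[b/c](T) ⋈[b=h] σ[h<4]((R ⋈[h=c] ρ[c/d](γ[x; SUM(g)→d](σ[g<=3](S))))))) → 2

E1 and E2 produce the same multiset:
h | d | e | x | c | b | a
3 | 1 | 6 | s | 3 | 3 | 9
3 | 7 | 3 | s | 3 | 3 | 9

yes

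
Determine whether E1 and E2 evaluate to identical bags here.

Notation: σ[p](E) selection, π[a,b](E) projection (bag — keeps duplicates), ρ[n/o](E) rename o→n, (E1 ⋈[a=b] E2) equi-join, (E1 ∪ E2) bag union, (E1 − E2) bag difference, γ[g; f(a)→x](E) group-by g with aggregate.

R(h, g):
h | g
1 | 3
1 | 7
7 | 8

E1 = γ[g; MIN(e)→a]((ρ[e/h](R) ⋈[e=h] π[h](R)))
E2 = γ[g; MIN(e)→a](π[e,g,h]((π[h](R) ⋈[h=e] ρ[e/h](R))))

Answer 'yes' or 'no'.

E1 subexpression sizes:
  R → 3
  ρ[e/h](R) → 3
  R → 3
  π[h](R) → 3
  (ρ[e/h](R) ⋈[e=h] π[h](R)) → 5
  γ[g; MIN(e)→a]((ρ[e/h](R) ⋈[e=h] π[h](R))) → 3
E2 subexpression sizes:
  R → 3
  π[h](R) → 3
  R → 3
  ρ[e/h](R) → 3
  (π[h](R) ⋈[h=e] ρ[e/h](R)) → 5
  π[e,g,h]((π[h](R) ⋈[h=e] ρ[e/h](R))) → 5
  γ[g; MIN(e)→a](π[e,g,h]((π[h](R) ⋈[h=e] ρ[e/h](R)))) → 3

E1 and E2 produce the same multiset:
g | a
3 | 1
7 | 1
8 | 7

yes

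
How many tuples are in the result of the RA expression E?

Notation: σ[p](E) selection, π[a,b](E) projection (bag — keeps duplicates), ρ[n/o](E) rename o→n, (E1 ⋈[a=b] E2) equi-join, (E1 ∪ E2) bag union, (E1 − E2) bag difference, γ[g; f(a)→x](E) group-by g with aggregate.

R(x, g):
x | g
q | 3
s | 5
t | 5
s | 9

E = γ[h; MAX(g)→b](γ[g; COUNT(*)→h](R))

Stepwise |·|:
  R → 4
  γ[g; COUNT(*)→h](R) → 3
  γ[h; MAX(g)→b](γ[g; COUNT(*)→h](R)) → 2

|E| = 2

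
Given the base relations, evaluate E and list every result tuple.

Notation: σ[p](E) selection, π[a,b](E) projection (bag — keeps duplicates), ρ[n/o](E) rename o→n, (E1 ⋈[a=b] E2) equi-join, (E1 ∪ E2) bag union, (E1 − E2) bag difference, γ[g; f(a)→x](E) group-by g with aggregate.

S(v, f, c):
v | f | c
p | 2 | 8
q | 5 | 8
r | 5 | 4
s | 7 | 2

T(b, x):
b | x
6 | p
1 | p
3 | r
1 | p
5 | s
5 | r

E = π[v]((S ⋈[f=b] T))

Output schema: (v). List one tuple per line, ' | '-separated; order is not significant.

Stepwise |·|:
  S → 4
  T → 6
  (S ⋈[f=b] T) → 4
  π[v]((S ⋈[f=b] T)) → 4

== RESULT ==
v
q
q
r
r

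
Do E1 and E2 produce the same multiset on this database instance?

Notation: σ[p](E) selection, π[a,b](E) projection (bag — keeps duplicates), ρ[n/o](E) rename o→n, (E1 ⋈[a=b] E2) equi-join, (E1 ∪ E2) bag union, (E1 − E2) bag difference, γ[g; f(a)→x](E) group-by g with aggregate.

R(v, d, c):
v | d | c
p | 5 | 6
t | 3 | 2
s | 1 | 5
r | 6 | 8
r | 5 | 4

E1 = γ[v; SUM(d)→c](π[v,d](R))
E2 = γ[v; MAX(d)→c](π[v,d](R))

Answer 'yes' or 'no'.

E1 row counts bottom-up:
  R → 5
  π[v,d](R) → 5
  γ[v; SUM(d)→c](π[v,d](R)) → 4
E2 row counts bottom-up:
  R → 5
  π[v,d](R) → 5
  γ[v; MAX(d)→c](π[v,d](R)) → 4

E1 result:
v | c
p | 5
r | 11
s | 1
t | 3
E2 result:
v | c
p | 5
r | 6
s | 1
t | 3
Witness: ('r', 6) appears 0× in E1 but 1× in E2.

no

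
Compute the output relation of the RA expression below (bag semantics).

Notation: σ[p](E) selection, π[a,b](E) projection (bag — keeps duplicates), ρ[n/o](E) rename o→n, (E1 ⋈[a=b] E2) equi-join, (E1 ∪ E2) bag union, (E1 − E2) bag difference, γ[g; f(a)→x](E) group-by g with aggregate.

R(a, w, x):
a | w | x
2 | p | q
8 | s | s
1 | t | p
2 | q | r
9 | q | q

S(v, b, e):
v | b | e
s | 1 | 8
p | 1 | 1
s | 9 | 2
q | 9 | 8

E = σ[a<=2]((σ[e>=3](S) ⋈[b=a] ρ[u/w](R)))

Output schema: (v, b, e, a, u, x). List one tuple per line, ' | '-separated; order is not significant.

Per-node cardinality:
  S → 4
  σ[e>=3](S) → 2
  R → 5
  ρ[u/w](R) → 5
  (σ[e>=3](S) ⋈[b=a] ρ[u/w](R)) → 2
  σ[a<=2]((σ[e>=3](S) ⋈[b=a] ρ[u/w](R))) → 1

== RESULT ==
v | b | e | a | u | x
s | 1 | 8 | 1 | t | p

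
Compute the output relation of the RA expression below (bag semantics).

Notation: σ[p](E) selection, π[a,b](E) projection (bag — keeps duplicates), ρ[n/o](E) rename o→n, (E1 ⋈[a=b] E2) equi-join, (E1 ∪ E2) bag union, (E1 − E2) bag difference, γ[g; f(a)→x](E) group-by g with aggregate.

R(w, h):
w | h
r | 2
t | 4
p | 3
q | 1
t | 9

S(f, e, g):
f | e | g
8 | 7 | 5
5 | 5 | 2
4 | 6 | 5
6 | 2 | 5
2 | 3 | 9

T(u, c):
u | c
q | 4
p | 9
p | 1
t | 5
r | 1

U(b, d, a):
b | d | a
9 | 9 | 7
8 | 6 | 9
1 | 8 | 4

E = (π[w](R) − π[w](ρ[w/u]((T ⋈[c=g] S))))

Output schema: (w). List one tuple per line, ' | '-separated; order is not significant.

Stepwise |·|:
  R → 5
  π[w](R) → 5
  T → 5
  S → 5
  (T ⋈[c=g] S) → 4
  ρ[w/u]((T ⋈[c=g] S)) → 4
  π[w](ρ[w/u]((T ⋈[c=g] S))) → 4
  (π[w](R) − π[w](ρ[w/u]((T ⋈[c=g] S)))) → 2

== RESULT ==
w
q
r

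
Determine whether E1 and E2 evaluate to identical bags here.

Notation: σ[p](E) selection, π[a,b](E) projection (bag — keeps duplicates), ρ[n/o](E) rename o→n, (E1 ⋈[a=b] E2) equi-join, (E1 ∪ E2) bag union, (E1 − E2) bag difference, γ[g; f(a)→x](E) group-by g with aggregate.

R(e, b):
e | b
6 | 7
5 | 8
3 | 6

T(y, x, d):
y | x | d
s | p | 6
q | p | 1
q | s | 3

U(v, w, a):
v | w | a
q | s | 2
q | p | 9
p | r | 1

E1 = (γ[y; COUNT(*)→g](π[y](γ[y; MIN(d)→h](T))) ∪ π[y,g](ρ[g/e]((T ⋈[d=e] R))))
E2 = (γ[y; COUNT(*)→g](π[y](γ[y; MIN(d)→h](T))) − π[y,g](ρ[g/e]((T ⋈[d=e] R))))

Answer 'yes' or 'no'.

E1 stepwise |·|:
  T → 3
  γ[y; MIN(d)→h](T) → 2
  π[y](γ[y; MIN(d)→h](T)) → 2
  γ[y; COUNT(*)→g](π[y](γ[y; MIN(d)→h](T))) → 2
  T → 3
  R → 3
  (T ⋈[d=e] R) → 2
  ρ[g/e]((T ⋈[d=e] R)) → 2
  π[y,g](ρ[g/e]((T ⋈[d=e] R))) → 2
  (γ[y; COUNT(*)→g](π[y](γ[y; MIN(d)→h](T))) ∪ π[y,g](ρ[g/e]((T ⋈[d=e] R)))) → 4
E2 stepwise |·|:
  T → 3
  γ[y; MIN(d)→h](T) → 2
  π[y](γ[y; MIN(d)→h](T)) → 2
  γ[y; COUNT(*)→g](π[y](γ[y; MIN(d)→h](T))) → 2
  T → 3
  R → 3
  (T ⋈[d=e] R) → 2
  ρ[g/e]((T ⋈[d=e] R)) → 2
  π[y,g](ρ[g/e]((T ⋈[d=e] R))) → 2
  (γ[y; COUNT(*)→g](π[y](γ[y; MIN(d)→h](T))) − π[y,g](ρ[g/e]((T ⋈[d=e] R)))) → 2

E1 result:
y | g
q | 1
q | 3
s | 1
s | 6
E2 result:
y | g
q | 1
s | 1
Witness: ('s', 6) appears 1× in E1 but 0× in E2.

no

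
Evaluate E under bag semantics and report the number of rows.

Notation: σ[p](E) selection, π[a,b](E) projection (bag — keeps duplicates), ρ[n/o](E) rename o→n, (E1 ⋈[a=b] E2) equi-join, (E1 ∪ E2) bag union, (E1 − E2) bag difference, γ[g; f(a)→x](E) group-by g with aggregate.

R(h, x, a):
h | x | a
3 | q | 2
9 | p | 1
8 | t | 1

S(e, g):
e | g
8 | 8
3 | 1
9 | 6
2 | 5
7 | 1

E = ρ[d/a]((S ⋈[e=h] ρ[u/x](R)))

Stepwise |·|:
  S → 5
  R → 3
  ρ[u/x](R) → 3
  (S ⋈[e=h] ρ[u/x](R)) → 3
  ρ[d/a]((S ⋈[e=h] ρ[u/x](R))) → 3

|E| = 3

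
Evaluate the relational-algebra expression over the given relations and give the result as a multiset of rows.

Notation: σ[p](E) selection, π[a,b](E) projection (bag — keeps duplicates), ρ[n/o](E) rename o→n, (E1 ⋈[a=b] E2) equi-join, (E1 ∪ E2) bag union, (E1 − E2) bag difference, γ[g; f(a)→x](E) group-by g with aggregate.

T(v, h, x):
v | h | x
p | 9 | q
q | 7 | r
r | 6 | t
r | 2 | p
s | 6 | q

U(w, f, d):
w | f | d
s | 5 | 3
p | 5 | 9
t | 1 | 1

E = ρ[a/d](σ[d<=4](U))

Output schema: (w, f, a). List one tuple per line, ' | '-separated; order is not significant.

Row counts bottom-up:
  U → 3
  σ[d<=4](U) → 2
  ρ[a/d](σ[d<=4](U)) → 2

== RESULT ==
w | f | a
s | 5 | 3
t | 1 | 1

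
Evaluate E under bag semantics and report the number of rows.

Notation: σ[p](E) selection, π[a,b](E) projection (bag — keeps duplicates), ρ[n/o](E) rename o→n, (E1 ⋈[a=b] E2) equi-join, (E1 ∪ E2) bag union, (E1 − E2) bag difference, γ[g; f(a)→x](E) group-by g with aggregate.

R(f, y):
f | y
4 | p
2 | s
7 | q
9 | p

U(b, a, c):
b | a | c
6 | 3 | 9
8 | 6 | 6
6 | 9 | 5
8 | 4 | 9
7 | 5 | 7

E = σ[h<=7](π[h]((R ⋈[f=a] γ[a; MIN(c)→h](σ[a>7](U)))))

Stepwise |·|:
  R → 4
  U → 5
  σ[a>7](U) → 1
  γ[a; MIN(c)→h](σ[a>7](U)) → 1
  (R ⋈[f=a] γ[a; MIN(c)→h](σ[a>7](U))) → 1
  π[h]((R ⋈[f=a] γ[a; MIN(c)→h](σ[a>7](U)))) → 1
  σ[h<=7](π[h]((R ⋈[f=a] γ[a; MIN(c)→h](σ[a>7](U))))) → 1

|E| = 1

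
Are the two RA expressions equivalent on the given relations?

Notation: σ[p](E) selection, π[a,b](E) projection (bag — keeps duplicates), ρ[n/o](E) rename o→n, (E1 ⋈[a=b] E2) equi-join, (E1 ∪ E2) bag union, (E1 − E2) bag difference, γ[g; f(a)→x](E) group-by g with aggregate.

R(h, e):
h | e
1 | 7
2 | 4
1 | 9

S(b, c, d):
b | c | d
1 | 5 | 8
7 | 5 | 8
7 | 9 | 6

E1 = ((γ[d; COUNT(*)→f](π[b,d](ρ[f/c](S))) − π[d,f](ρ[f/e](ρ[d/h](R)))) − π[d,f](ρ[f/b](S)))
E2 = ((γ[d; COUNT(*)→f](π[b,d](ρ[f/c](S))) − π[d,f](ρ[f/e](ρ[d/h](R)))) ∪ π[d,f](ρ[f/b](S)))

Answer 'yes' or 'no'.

E1 subexpression sizes:
  S → 3
  ρ[f/c](S) → 3
  π[b,d](ρ[f/c](S)) → 3
  γ[d; COUNT(*)→f](π[b,d](ρ[f/c](S))) → 2
  R → 3
  ρ[d/h](R) → 3
  ρ[f/e](ρ[d/h](R)) → 3
  π[d,f](ρ[f/e](ρ[d/h](R))) → 3
  (γ[d; COUNT(*)→f](π[b,d](ρ[f/c](S))) − π[d,f](ρ[f/e](ρ[d/h](R)))) → 2
  S → 3
  ρ[f/b](S) → 3
  π[d,f](ρ[f/b](S)) → 3
  ((γ[d; COUNT(*)→f](π[b,d](ρ[f/c](S))) − π[d,f](ρ[f/e](ρ[d/h](R)))) − π[d,f](ρ[f/b](S))) → 2
E2 subexpression sizes:
  S → 3
  ρ[f/c](S) → 3
  π[b,d](ρ[f/c](S)) → 3
  γ[d; COUNT(*)→f](π[b,d](ρ[f/c](S))) → 2
  R → 3
  ρ[d/h](R) → 3
  ρ[f/e](ρ[d/h](R)) → 3
  π[d,f](ρ[f/e](ρ[d/h](R))) → 3
  (γ[d; COUNT(*)→f](π[b,d](ρ[f/c](S))) − π[d,f](ρ[f/e](ρ[d/h](R)))) → 2
  S → 3
  ρ[f/b](S) → 3
  π[d,f](ρ[f/b](S)) → 3
  ((γ[d; COUNT(*)→f](π[b,d](ρ[f/c](S))) − π[d,f](ρ[f/e](ρ[d/h](R)))) ∪ π[d,f](ρ[f/b](S))) → 5

E1 result:
d | f
6 | 1
8 | 2
E2 result:
d | f
6 | 1
6 | 7
8 | 1
8 | 2
8 | 7
Witness: (6, 7) appears 0× in E1 but 1× in E2.

no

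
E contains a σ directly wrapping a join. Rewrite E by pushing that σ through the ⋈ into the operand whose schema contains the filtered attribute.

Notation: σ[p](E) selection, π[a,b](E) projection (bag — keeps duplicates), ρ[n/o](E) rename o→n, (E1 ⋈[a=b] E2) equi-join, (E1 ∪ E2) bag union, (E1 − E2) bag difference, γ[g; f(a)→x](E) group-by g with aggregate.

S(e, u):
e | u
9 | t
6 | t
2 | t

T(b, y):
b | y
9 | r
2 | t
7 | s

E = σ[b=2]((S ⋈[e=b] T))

σ filters on b, owned by the right side.
E' = (S ⋈[e=b] σ[b=2](T))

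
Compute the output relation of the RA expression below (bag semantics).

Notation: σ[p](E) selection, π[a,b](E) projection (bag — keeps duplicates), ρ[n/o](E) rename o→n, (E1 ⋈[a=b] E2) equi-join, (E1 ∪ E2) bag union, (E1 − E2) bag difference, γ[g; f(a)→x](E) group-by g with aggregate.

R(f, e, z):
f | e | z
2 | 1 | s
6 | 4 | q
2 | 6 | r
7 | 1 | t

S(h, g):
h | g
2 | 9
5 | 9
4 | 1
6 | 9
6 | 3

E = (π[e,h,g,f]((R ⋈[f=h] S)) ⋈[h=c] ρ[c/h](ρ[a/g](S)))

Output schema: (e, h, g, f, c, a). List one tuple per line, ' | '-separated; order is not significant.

Subexpression sizes:
  R → 4
  S → 5
  (R ⋈[f=h] S) → 4
  π[e,h,g,f]((R ⋈[f=h] S)) → 4
  S → 5
  ρ[a/g](S) → 5
  ρ[c/h](ρ[a/g](S)) → 5
  (π[e,h,g,f]((R ⋈[f=h] S)) ⋈[h=c] ρ[c/h](ρ[a/g](S))) → 6

== RESULT ==
e | h | g | f | c | a
1 | 2 | 9 | 2 | 2 | 9
4 | 6 | 3 | 6 | 6 | 3
4 | 6 | 3 | 6 | 6 | 9
4 | 6 | 9 | 6 | 6 | 3
4 | 6 | 9 | 6 | 6 | 9
6 | 2 | 9 | 2 | 2 | 9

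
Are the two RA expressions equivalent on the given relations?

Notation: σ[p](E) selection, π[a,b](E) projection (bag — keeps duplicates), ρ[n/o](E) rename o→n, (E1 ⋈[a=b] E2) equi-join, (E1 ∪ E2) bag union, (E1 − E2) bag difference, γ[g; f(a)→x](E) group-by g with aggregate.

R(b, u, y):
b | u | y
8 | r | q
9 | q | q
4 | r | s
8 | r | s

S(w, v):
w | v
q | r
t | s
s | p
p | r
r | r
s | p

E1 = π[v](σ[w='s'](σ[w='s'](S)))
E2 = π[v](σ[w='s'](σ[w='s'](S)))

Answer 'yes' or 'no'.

E1 row counts bottom-up:
  S → 6
  σ[w='s'](S) → 2
  σ[w='s'](σ[w='s'](S)) → 2
  π[v](σ[w='s'](σ[w='s'](S))) → 2
E2 row counts bottom-up:
  S → 6
  σ[w='s'](S) → 2
  σ[w='s'](σ[w='s'](S)) → 2
  π[v](σ[w='s'](σ[w='s'](S))) → 2

E1 and E2 produce the same multiset:
v
p
p

yes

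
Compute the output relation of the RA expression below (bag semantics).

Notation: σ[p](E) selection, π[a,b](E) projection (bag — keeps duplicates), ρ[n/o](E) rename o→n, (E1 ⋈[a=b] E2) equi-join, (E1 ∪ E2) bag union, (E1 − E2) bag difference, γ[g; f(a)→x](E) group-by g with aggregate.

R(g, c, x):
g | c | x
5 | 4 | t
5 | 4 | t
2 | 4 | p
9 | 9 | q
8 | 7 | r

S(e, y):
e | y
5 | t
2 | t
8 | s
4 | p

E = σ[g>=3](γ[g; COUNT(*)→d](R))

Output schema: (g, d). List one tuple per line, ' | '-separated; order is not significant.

Subexpression sizes:
  R → 5
  γ[g; COUNT(*)→d](R) → 4
  σ[g>=3](γ[g; COUNT(*)→d](R)) → 3

== RESULT ==
g | d
5 | 2
8 | 1
9 | 1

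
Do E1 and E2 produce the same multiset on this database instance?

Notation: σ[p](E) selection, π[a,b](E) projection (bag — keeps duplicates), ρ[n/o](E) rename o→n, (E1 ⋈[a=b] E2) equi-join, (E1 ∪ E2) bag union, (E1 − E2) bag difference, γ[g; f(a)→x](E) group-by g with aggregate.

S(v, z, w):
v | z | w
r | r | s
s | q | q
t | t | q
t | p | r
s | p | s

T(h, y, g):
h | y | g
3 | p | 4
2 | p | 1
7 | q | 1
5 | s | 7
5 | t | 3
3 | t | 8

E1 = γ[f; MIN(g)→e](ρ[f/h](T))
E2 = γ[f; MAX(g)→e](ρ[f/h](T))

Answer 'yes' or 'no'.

E1 subexpression sizes:
  T → 6
  ρ[f/h](T) → 6
  γ[f; MIN(g)→e](ρ[f/h](T)) → 4
E2 subexpression sizes:
  T → 6
  ρ[f/h](T) → 6
  γ[f; MAX(g)→e](ρ[f/h](T)) → 4

E1 result:
f | e
2 | 1
3 | 4
5 | 3
7 | 1
E2 result:
f | e
2 | 1
3 | 8
5 | 7
7 | 1
Witness: (3, 8) appears 0× in E1 but 1× in E2.

no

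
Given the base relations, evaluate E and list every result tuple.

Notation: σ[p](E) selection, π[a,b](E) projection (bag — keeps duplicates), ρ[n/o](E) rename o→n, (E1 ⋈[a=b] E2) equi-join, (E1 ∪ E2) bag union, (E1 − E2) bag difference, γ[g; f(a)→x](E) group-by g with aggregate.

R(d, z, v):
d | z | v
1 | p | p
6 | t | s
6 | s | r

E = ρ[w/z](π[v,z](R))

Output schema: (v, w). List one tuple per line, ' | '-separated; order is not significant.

Stepwise |·|:
  R → 3
  π[v,z](R) → 3
  ρ[w/z](π[v,z](R)) → 3

== RESULT ==
v | w
p | p
r | s
s | t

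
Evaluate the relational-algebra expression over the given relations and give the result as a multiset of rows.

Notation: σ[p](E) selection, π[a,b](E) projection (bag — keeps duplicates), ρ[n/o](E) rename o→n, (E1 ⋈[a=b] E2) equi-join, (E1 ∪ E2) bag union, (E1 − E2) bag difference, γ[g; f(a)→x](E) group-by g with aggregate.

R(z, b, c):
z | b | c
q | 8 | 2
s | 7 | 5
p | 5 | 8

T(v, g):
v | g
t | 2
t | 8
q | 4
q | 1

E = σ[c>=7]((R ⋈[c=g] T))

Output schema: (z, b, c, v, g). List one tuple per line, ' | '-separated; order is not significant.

Per-node cardinality:
  R → 3
  T → 4
  (R ⋈[c=g] T) → 2
  σ[c>=7]((R ⋈[c=g] T)) → 1

== RESULT ==
z | b | c | v | g
p | 5 | 8 | t | 8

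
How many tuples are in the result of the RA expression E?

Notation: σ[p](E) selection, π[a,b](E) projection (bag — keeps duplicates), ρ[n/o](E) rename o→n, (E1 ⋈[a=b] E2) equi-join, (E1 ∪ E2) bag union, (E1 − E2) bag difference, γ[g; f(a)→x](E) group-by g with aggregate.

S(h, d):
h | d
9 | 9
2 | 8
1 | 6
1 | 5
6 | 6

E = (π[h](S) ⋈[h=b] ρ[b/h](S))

Per-node cardinality:
  S → 5
  π[h](S) → 5
  S → 5
  ρ[b/h](S) → 5
  (π[h](S) ⋈[h=b] ρ[b/h](S)) → 7

|E| = 7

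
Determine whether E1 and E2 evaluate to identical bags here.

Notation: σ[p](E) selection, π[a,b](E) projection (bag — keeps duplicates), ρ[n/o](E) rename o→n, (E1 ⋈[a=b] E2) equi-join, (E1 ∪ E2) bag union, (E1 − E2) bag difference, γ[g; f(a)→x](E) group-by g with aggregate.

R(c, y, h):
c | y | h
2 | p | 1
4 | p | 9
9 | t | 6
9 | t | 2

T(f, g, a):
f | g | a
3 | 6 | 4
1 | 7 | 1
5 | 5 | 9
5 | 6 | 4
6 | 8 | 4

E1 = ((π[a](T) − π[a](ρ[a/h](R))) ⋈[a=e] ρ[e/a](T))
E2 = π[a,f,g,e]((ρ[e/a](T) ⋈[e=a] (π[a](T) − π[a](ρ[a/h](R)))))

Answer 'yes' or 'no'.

E1 subexpression sizes:
  T → 5
  π[a](T) → 5
  R → 4
  ρ[a/h](R) → 4
  π[a](ρ[a/h](R)) → 4
  (π[a](T) − π[a](ρ[a/h](R))) → 3
  T → 5
  ρ[e/a](T) → 5
  ((π[a](T) − π[a](ρ[a/h](R))) ⋈[a=e] ρ[e/a](T)) → 9
E2 subexpression sizes:
  T → 5
  ρ[e/a](T) → 5
  T → 5
  π[a](T) → 5
  R → 4
  ρ[a/h](R) → 4
  π[a](ρ[a/h](R)) → 4
  (π[a](T) − π[a](ρ[a/h](R))) → 3
  (ρ[e/a](T) ⋈[e=a] (π[a](T) − π[a](ρ[a/h](R)))) → 9
  π[a,f,g,e]((ρ[e/a](T) ⋈[e=a] (π[a](T) − π[a](ρ[a/h](R))))) → 9

E1 and E2 produce the same multiset:
a | f | g | e
4 | 3 | 6 | 4
4 | 3 | 6 | 4
4 | 3 | 6 | 4
4 | 5 | 6 | 4
4 | 5 | 6 | 4
4 | 5 | 6 | 4
4 | 6 | 8 | 4
4 | 6 | 8 | 4
4 | 6 | 8 | 4

yes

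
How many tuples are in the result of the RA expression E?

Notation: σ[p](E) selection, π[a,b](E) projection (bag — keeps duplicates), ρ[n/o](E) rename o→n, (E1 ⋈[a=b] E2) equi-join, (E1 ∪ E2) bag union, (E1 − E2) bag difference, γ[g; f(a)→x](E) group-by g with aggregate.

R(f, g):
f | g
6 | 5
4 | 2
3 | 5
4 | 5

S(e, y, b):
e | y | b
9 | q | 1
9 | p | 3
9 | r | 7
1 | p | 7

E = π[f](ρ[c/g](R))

Per-node cardinality:
  R → 4
  ρ[c/g](R) → 4
  π[f](ρ[c/g](R)) → 4

|E| = 4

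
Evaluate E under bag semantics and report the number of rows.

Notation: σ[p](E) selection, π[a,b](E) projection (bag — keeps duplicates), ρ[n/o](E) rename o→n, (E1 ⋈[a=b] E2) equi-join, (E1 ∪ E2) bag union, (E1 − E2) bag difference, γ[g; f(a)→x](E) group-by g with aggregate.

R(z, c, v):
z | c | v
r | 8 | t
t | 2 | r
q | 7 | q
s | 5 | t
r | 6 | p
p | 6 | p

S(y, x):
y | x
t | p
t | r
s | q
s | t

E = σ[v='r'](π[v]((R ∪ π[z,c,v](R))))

Per-node cardinality:
  R → 6
  R → 6
  π[z,c,v](R) → 6
  (R ∪ π[z,c,v](R)) → 12
  π[v]((R ∪ π[z,c,v](R))) → 12
  σ[v='r'](π[v]((R ∪ π[z,c,v](R)))) → 2

|E| = 2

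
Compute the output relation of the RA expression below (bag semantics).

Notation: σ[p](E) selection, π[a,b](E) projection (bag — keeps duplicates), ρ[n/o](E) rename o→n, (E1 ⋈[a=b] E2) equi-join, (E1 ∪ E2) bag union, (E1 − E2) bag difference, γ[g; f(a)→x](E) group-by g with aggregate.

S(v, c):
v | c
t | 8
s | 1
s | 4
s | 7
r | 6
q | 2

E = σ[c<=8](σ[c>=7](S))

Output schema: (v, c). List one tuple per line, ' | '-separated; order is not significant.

Row counts bottom-up:
  S → 6
  σ[c>=7](S) → 2
  σ[c<=8](σ[c>=7](S)) → 2

== RESULT ==
v | c
s | 7
t | 8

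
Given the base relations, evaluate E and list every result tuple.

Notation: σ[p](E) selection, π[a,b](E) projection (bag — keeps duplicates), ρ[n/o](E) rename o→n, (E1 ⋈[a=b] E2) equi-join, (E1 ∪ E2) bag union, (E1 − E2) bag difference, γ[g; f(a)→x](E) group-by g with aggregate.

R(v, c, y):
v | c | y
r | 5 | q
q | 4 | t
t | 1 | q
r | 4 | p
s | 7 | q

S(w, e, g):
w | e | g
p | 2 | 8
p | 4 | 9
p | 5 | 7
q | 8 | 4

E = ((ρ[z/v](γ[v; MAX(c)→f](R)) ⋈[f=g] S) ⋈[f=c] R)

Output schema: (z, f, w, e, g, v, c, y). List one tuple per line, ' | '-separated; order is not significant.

Stepwise |·|:
  R → 5
  γ[v; MAX(c)→f](R) → 4
  ρ[z/v](γ[v; MAX(c)→f](R)) → 4
  S → 4
  (ρ[z/v](γ[v; MAX(c)→f](R)) ⋈[f=g] S) → 2
  R → 5
  ((ρ[z/v](γ[v; MAX(c)→f](R)) ⋈[f=g] S) ⋈[f=c] R) → 3

== RESULT ==
z | f | w | e | g | v | c | y
q | 4 | q | 8 | 4 | q | 4 | t
q | 4 | q | 8 | 4 | r | 4 | p
s | 7 | p | 5 | 7 | s | 7 | q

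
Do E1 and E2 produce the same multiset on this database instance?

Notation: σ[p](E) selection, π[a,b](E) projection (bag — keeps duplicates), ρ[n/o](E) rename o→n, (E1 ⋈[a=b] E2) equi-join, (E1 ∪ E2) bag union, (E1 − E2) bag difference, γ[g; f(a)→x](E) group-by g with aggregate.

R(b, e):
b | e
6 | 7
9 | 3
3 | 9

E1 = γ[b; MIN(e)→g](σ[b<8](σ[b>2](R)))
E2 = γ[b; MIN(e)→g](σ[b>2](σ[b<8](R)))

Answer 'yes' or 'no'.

E1 row counts bottom-up:
  R → 3
  σ[b>2](R) → 3
  σ[b<8](σ[b>2](R)) → 2
  γ[b; MIN(e)→g](σ[b<8](σ[b>2](R))) → 2
E2 row counts bottom-up:
  R → 3
  σ[b<8](R) → 2
  σ[b>2](σ[b<8](R)) → 2
  γ[b; MIN(e)→g](σ[b>2](σ[b<8](R))) → 2

E1 and E2 produce the same multiset:
b | g
3 | 9
6 | 7

yes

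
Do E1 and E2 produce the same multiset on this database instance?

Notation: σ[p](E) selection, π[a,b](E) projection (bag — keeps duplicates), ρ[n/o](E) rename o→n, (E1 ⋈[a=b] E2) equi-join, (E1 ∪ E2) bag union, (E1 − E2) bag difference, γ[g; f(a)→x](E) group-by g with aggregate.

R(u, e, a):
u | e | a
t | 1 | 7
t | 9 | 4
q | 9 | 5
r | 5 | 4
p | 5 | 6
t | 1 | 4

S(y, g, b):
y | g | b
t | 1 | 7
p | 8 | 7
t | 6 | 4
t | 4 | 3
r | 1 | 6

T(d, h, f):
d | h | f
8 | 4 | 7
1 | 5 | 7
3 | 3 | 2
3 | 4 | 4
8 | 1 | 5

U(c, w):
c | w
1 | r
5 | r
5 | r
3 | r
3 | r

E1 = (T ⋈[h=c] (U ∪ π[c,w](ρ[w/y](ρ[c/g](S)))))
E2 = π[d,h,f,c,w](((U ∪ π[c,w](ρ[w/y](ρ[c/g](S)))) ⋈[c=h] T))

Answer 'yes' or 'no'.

E1 stepwise |·|:
  T → 5
  U → 5
  S → 5
  ρ[c/g](S) → 5
  ρ[w/y](ρ[c/g](S)) → 5
  π[c,w](ρ[w/y](ρ[c/g](S))) → 5
  (U ∪ π[c,w](ρ[w/y](ρ[c/g](S)))) → 10
  (T ⋈[h=c] (U ∪ π[c,w](ρ[w/y](ρ[c/g](S))))) → 9
E2 stepwise |·|:
  U → 5
  S → 5
  ρ[c/g](S) → 5
  ρ[w/y](ρ[c/g](S)) → 5
  π[c,w](ρ[w/y](ρ[c/g](S))) → 5
  (U ∪ π[c,w](ρ[w/y](ρ[c/g](S)))) → 10
  T → 5
  ((U ∪ π[c,w](ρ[w/y](ρ[c/g](S)))) ⋈[c=h] T) → 9
  π[d,h,f,c,w](((U ∪ π[c,w](ρ[w/y](ρ[c/g](S)))) ⋈[c=h] T)) → 9

E1 and E2 produce the same multiset:
d | h | f | c | w
1 | 5 | 7 | 5 | r
1 | 5 | 7 | 5 | r
3 | 3 | 2 | 3 | r
3 | 3 | 2 | 3 | r
3 | 4 | 4 | 4 | t
8 | 1 | 5 | 1 | r
8 | 1 | 5 | 1 | r
8 | 1 | 5 | 1 | t
8 | 4 | 7 | 4 | t

yes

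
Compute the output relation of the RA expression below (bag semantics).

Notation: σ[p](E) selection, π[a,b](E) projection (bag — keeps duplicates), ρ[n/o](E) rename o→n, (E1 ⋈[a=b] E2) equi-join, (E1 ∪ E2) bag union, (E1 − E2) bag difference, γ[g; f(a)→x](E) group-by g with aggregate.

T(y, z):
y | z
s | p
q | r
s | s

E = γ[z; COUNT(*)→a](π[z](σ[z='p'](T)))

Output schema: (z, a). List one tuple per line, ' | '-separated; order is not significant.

Subexpression sizes:
  T → 3
  σ[z='p'](T) → 1
  π[z](σ[z='p'](T)) → 1
  γ[z; COUNT(*)→a](π[z](σ[z='p'](T))) → 1

== RESULT ==
z | a
p | 1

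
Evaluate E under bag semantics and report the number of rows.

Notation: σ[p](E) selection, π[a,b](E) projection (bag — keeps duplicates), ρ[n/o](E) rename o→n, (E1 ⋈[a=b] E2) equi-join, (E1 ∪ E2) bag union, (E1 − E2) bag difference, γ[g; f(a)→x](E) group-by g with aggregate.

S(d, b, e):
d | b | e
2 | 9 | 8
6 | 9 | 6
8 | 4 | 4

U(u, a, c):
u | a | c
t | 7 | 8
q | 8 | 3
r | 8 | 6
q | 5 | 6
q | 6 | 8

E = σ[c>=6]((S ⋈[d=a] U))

Subexpression sizes:
  S → 3
  U → 5
  (S ⋈[d=a] U) → 3
  σ[c>=6]((S ⋈[d=a] U)) → 2

|E| = 2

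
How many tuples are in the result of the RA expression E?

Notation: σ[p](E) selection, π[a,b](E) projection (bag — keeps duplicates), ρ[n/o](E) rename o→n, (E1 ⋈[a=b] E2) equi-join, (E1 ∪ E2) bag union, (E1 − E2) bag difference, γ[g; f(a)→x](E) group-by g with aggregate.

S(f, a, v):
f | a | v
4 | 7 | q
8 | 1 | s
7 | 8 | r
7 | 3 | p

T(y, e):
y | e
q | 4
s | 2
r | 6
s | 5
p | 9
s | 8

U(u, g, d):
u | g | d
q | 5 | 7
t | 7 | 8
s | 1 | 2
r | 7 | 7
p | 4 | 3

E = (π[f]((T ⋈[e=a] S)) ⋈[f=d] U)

Stepwise |·|:
  T → 6
  S → 4
  (T ⋈[e=a] S) → 1
  π[f]((T ⋈[e=a] S)) → 1
  U → 5
  (π[f]((T ⋈[e=a] S)) ⋈[f=d] U) → 2

|E| = 2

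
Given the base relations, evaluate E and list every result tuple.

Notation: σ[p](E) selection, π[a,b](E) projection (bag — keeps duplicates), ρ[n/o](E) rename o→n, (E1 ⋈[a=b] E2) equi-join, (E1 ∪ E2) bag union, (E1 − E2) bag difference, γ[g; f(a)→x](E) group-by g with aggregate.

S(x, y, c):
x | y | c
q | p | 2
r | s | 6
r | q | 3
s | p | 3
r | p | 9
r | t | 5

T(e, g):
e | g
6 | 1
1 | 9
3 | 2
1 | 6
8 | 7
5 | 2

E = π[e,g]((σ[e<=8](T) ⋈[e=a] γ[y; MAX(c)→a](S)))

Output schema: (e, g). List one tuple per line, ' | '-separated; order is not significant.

Subexpression sizes:
  T → 6
  σ[e<=8](T) → 6
  S → 6
  γ[y; MAX(c)→a](S) → 4
  (σ[e<=8](T) ⋈[e=a] γ[y; MAX(c)→a](S)) → 3
  π[e,g]((σ[e<=8](T) ⋈[e=a] γ[y; MAX(c)→a](S))) → 3

== RESULT ==
e | g
3 | 2
5 | 2
6 | 1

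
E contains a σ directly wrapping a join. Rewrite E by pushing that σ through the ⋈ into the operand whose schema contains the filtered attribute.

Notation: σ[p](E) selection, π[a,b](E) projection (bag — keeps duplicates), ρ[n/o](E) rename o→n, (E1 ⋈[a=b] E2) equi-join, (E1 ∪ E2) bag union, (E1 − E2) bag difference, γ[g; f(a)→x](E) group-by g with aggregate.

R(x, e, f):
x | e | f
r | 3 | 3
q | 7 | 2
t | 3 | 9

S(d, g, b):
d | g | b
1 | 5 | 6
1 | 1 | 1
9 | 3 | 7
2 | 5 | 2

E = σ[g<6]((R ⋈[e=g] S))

σ filters on g, owned by the right side.
E' = (R ⋈[e=g] σ[g<6](S))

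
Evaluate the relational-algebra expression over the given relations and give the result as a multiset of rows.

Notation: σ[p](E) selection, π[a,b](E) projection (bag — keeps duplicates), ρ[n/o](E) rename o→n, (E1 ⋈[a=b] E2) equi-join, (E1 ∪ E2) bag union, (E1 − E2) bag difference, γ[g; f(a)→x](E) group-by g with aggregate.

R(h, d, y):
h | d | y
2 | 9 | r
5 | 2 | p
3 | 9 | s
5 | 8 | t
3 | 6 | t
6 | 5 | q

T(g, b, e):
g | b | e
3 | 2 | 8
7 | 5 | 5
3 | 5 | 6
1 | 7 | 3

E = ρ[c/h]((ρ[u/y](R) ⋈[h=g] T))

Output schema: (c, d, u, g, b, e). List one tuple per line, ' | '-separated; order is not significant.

Row counts bottom-up:
  R → 6
  ρ[u/y](R) → 6
  T → 4
  (ρ[u/y](R) ⋈[h=g] T) → 4
  ρ[c/h]((ρ[u/y](R) ⋈[h=g] T)) → 4

== RESULT ==
c | d | u | g | b | e
3 | 6 | t | 3 | 2 | 8
3 | 6 | t | 3 | 5 | 6
3 | 9 | s | 3 | 2 | 8
3 | 9 | s | 3 | 5 | 6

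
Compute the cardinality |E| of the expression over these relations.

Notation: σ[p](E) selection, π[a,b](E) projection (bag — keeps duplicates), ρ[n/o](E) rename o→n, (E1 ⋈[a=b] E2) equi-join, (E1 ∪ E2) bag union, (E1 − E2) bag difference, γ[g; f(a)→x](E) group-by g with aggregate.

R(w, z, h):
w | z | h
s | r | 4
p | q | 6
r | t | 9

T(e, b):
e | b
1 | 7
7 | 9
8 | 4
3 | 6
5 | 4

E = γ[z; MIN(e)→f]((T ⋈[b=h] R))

Row counts bottom-up:
  T → 5
  R → 3
  (T ⋈[b=h] R) → 4
  γ[z; MIN(e)→f]((T ⋈[b=h] R)) → 3

|E| = 3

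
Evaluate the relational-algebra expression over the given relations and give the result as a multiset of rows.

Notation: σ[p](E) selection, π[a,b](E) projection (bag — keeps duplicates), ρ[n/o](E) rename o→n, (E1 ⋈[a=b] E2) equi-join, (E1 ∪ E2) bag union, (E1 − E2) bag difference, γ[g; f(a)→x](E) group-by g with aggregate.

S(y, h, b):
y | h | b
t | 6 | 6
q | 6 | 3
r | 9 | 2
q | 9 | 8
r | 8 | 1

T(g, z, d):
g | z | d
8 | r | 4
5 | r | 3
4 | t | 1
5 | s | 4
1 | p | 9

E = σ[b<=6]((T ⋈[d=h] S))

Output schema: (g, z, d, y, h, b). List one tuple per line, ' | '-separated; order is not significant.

Stepwise |·|:
  T → 5
  S → 5
  (T ⋈[d=h] S) → 2
  σ[b<=6]((T ⋈[d=h] S)) → 1

== RESULT ==
g | z | d | y | h | b
1 | p | 9 | r | 9 | 2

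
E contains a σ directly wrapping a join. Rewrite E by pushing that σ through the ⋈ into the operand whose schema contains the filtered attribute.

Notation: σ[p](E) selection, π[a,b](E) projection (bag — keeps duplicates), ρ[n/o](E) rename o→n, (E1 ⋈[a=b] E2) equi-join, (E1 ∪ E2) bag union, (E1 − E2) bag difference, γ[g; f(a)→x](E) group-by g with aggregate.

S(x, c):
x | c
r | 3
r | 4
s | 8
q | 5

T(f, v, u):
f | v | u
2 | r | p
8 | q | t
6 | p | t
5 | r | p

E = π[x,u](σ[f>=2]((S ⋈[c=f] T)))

σ filters on f, owned by the right side.
E' = π[x,u]((S ⋈[c=f] σ[f>=2](T)))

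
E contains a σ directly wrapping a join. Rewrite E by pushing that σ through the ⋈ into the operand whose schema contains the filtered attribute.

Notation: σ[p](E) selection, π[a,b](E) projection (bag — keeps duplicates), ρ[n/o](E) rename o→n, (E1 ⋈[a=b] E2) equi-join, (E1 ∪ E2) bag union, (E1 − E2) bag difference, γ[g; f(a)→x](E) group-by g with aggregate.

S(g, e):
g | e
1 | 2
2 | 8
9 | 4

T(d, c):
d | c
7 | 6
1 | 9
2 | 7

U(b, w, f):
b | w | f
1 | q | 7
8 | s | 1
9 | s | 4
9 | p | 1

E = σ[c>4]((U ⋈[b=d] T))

σ filters on c, owned by the right side.
E' = (U ⋈[b=d] σ[c>4](T))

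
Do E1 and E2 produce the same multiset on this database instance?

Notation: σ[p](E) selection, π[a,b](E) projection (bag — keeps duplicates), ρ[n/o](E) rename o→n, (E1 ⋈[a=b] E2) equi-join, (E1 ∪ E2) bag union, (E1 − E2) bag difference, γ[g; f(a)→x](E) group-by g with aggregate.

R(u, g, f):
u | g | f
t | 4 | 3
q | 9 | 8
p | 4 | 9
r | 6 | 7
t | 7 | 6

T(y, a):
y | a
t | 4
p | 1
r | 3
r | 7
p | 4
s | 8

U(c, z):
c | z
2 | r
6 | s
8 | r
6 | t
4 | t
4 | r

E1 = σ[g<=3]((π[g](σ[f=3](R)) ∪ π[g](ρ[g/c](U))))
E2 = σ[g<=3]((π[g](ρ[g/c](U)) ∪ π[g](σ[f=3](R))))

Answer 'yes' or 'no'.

E1 per-node cardinality:
  R → 5
  σ[f=3](R) → 1
  π[g](σ[f=3](R)) → 1
  U → 6
  ρ[g/c](U) → 6
  π[g](ρ[g/c](U)) → 6
  (π[g](σ[f=3](R)) ∪ π[g](ρ[g/c](U))) → 7
  σ[g<=3]((π[g](σ[f=3](R)) ∪ π[g](ρ[g/c](U)))) → 1
E2 per-node cardinality:
  U → 6
  ρ[g/c](U) → 6
  π[g](ρ[g/c](U)) → 6
  R → 5
  σ[f=3](R) → 1
  π[g](σ[f=3](R)) → 1
  (π[g](ρ[g/c](U)) ∪ π[g](σ[f=3](R))) → 7
  σ[g<=3]((π[g](ρ[g/c](U)) ∪ π[g](σ[f=3](R)))) → 1

E1 and E2 produce the same multiset:
g
2

yes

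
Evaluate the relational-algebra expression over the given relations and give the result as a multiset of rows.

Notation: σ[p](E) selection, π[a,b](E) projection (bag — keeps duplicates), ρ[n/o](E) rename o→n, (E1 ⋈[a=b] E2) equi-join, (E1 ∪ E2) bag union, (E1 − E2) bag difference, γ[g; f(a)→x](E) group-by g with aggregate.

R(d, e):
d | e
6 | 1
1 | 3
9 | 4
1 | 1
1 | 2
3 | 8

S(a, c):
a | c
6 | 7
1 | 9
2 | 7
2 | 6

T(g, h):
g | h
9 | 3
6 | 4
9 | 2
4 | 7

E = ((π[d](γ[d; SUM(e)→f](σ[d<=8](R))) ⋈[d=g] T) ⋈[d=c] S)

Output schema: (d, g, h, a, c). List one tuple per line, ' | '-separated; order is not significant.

Subexpression sizes:
  R → 6
  σ[d<=8](R) → 5
  γ[d; SUM(e)→f](σ[d<=8](R)) → 3
  π[d](γ[d; SUM(e)→f](σ[d<=8](R))) → 3
  T → 4
  (π[d](γ[d; SUM(e)→f](σ[d<=8](R))) ⋈[d=g] T) → 1
  S → 4
  ((π[d](γ[d; SUM(e)→f](σ[d<=8](R))) ⋈[d=g] T) ⋈[d=c] S) → 1

== RESULT ==
d | g | h | a | c
6 | 6 | 4 | 2 | 6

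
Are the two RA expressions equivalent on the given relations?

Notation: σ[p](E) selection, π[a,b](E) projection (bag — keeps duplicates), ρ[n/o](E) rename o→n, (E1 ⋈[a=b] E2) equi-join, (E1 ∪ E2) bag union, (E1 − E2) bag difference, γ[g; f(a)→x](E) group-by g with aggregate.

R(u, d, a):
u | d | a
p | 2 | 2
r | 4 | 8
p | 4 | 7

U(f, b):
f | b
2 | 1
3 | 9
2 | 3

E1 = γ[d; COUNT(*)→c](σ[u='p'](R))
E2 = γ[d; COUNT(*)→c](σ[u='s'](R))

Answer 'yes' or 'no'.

E1 stepwise |·|:
  R → 3
  σ[u='p'](R) → 2
  γ[d; COUNT(*)→c](σ[u='p'](R)) → 2
E2 stepwise |·|:
  R → 3
  σ[u='s'](R) → 0
  γ[d; COUNT(*)→c](σ[u='s'](R)) → 0

E1 result:
d | c
2 | 1
4 | 1
E2 result:
d | c
(0 rows)
Witness: (4, 1) appears 1× in E1 but 0× in E2.

no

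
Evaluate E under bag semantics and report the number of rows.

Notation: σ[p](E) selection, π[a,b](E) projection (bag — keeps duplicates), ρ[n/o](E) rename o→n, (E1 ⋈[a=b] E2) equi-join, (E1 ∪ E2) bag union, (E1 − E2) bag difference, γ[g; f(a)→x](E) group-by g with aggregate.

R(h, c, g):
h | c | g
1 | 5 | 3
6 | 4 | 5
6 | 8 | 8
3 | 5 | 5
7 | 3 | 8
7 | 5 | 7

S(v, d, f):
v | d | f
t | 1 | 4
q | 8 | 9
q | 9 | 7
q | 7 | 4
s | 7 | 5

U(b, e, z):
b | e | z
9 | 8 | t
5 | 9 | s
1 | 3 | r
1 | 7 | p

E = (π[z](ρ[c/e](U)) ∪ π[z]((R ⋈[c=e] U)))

Stepwise |·|:
  U → 4
  ρ[c/e](U) → 4
  π[z](ρ[c/e](U)) → 4
  R → 6
  U → 4
  (R ⋈[c=e] U) → 2
  π[z]((R ⋈[c=e] U)) → 2
  (π[z](ρ[c/e](U)) ∪ π[z]((R ⋈[c=e] U))) → 6

|E| = 6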